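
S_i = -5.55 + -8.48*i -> [-5.55, -14.03, -22.51, -30.99, -39.47]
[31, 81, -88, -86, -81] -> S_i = Random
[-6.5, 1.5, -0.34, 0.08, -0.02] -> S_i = -6.50*(-0.23)^i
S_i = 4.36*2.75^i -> [4.36, 11.99, 32.97, 90.67, 249.35]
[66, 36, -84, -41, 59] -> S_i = Random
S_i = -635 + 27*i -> [-635, -608, -581, -554, -527]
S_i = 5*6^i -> [5, 30, 180, 1080, 6480]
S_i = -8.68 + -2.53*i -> [-8.68, -11.21, -13.74, -16.27, -18.8]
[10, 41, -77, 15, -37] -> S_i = Random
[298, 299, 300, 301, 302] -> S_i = 298 + 1*i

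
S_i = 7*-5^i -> [7, -35, 175, -875, 4375]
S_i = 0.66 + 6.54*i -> [0.66, 7.2, 13.74, 20.28, 26.82]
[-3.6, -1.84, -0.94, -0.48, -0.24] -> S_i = -3.60*0.51^i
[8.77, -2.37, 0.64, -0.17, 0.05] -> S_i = 8.77*(-0.27)^i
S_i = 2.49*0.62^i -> [2.49, 1.54, 0.96, 0.59, 0.37]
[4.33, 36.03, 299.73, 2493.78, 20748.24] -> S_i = 4.33*8.32^i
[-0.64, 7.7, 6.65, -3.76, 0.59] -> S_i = Random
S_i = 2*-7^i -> [2, -14, 98, -686, 4802]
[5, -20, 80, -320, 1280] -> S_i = 5*-4^i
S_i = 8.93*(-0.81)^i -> [8.93, -7.23, 5.86, -4.75, 3.84]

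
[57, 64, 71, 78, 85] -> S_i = 57 + 7*i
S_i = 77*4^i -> [77, 308, 1232, 4928, 19712]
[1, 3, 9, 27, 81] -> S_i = 1*3^i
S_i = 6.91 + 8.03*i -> [6.91, 14.94, 22.97, 31.0, 39.03]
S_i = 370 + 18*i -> [370, 388, 406, 424, 442]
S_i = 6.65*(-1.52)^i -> [6.65, -10.11, 15.36, -23.35, 35.5]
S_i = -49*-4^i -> [-49, 196, -784, 3136, -12544]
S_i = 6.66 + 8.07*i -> [6.66, 14.73, 22.8, 30.87, 38.94]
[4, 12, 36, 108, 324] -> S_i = 4*3^i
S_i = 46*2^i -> [46, 92, 184, 368, 736]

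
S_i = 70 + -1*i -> [70, 69, 68, 67, 66]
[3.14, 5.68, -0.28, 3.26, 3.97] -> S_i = Random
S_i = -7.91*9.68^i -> [-7.91, -76.57, -741.19, -7174.68, -69450.91]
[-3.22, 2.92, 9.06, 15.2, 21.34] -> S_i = -3.22 + 6.14*i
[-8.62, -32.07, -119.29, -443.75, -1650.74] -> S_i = -8.62*3.72^i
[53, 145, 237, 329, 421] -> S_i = 53 + 92*i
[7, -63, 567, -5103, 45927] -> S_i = 7*-9^i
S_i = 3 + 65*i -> [3, 68, 133, 198, 263]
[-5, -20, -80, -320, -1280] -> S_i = -5*4^i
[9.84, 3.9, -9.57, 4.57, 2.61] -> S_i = Random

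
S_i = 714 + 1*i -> [714, 715, 716, 717, 718]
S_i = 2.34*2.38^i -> [2.34, 5.57, 13.25, 31.55, 75.08]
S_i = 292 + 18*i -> [292, 310, 328, 346, 364]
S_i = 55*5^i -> [55, 275, 1375, 6875, 34375]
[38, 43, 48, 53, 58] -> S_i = 38 + 5*i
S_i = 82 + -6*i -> [82, 76, 70, 64, 58]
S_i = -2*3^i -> [-2, -6, -18, -54, -162]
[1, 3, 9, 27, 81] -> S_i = 1*3^i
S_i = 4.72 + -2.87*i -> [4.72, 1.85, -1.02, -3.89, -6.76]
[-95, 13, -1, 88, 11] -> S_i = Random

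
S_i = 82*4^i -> [82, 328, 1312, 5248, 20992]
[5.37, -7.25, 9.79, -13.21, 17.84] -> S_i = 5.37*(-1.35)^i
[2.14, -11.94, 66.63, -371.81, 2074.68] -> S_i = 2.14*(-5.58)^i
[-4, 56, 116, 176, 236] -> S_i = -4 + 60*i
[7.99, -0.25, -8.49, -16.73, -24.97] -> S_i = 7.99 + -8.24*i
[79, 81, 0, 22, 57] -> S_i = Random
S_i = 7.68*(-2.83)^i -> [7.68, -21.73, 61.51, -174.07, 492.61]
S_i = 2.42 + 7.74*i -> [2.42, 10.16, 17.9, 25.64, 33.38]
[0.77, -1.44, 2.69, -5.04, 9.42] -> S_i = 0.77*(-1.87)^i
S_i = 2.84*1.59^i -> [2.84, 4.52, 7.18, 11.42, 18.15]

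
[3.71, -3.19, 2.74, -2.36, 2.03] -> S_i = 3.71*(-0.86)^i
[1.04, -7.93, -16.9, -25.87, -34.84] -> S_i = 1.04 + -8.97*i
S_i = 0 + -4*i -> [0, -4, -8, -12, -16]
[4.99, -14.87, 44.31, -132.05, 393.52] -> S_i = 4.99*(-2.98)^i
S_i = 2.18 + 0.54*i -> [2.18, 2.72, 3.26, 3.8, 4.34]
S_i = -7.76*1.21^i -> [-7.76, -9.39, -11.36, -13.75, -16.63]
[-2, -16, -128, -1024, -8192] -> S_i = -2*8^i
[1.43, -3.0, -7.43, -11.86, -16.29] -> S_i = 1.43 + -4.43*i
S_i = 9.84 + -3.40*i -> [9.84, 6.44, 3.04, -0.36, -3.76]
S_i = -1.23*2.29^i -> [-1.23, -2.82, -6.45, -14.77, -33.83]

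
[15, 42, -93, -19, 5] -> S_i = Random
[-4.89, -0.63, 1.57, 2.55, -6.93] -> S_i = Random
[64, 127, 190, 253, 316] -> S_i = 64 + 63*i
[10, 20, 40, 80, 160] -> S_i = 10*2^i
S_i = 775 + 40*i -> [775, 815, 855, 895, 935]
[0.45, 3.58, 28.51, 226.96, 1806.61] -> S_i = 0.45*7.96^i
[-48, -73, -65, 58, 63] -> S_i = Random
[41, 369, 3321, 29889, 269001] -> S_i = 41*9^i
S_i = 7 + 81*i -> [7, 88, 169, 250, 331]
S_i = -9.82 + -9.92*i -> [-9.82, -19.74, -29.66, -39.58, -49.5]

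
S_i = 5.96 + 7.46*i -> [5.96, 13.42, 20.88, 28.34, 35.8]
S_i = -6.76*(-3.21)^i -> [-6.76, 21.7, -69.66, 223.59, -717.74]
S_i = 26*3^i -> [26, 78, 234, 702, 2106]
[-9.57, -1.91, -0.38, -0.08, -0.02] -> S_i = -9.57*0.20^i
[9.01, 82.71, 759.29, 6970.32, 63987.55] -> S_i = 9.01*9.18^i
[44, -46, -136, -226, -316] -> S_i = 44 + -90*i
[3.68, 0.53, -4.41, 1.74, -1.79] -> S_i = Random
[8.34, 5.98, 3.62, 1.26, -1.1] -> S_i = 8.34 + -2.36*i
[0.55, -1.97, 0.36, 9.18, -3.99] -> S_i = Random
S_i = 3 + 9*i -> [3, 12, 21, 30, 39]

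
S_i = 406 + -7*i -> [406, 399, 392, 385, 378]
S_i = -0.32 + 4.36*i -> [-0.32, 4.04, 8.4, 12.76, 17.12]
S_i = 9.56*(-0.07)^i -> [9.56, -0.67, 0.05, -0.0, 0.0]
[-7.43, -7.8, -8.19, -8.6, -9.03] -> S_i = -7.43*1.05^i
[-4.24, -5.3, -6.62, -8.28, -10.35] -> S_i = -4.24*1.25^i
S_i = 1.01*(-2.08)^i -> [1.01, -2.1, 4.37, -9.09, 18.9]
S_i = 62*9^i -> [62, 558, 5022, 45198, 406782]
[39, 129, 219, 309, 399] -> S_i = 39 + 90*i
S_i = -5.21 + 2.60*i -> [-5.21, -2.61, -0.01, 2.59, 5.19]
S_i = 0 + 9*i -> [0, 9, 18, 27, 36]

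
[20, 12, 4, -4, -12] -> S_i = 20 + -8*i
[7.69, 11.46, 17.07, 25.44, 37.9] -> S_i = 7.69*1.49^i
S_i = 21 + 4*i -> [21, 25, 29, 33, 37]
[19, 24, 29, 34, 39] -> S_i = 19 + 5*i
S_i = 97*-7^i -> [97, -679, 4753, -33271, 232897]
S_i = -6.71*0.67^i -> [-6.71, -4.5, -3.01, -2.02, -1.35]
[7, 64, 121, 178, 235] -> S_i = 7 + 57*i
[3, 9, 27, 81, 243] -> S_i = 3*3^i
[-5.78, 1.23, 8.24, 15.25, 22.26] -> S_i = -5.78 + 7.01*i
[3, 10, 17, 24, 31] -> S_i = 3 + 7*i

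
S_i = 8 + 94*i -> [8, 102, 196, 290, 384]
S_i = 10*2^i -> [10, 20, 40, 80, 160]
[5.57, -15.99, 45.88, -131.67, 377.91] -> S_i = 5.57*(-2.87)^i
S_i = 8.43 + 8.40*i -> [8.43, 16.83, 25.23, 33.63, 42.03]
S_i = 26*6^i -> [26, 156, 936, 5616, 33696]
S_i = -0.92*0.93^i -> [-0.92, -0.86, -0.8, -0.74, -0.69]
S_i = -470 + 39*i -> [-470, -431, -392, -353, -314]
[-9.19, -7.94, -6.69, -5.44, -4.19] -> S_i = -9.19 + 1.25*i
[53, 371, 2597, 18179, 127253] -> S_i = 53*7^i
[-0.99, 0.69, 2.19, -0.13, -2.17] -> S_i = Random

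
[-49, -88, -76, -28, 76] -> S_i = Random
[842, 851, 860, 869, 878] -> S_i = 842 + 9*i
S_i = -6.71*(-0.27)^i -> [-6.71, 1.81, -0.49, 0.13, -0.04]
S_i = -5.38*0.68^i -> [-5.38, -3.66, -2.49, -1.69, -1.15]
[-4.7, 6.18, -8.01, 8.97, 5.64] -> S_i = Random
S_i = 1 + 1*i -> [1, 2, 3, 4, 5]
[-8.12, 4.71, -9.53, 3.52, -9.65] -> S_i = Random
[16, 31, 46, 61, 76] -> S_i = 16 + 15*i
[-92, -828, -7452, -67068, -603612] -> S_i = -92*9^i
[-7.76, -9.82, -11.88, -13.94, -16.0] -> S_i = -7.76 + -2.06*i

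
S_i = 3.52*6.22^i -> [3.52, 21.89, 136.18, 847.06, 5268.71]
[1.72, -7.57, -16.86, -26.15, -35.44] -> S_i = 1.72 + -9.29*i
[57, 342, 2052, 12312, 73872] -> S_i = 57*6^i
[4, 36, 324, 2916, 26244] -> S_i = 4*9^i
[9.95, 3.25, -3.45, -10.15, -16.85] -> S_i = 9.95 + -6.70*i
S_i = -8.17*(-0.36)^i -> [-8.17, 2.94, -1.06, 0.38, -0.14]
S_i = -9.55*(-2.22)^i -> [-9.55, 21.2, -47.07, 104.49, -231.96]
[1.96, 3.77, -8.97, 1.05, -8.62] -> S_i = Random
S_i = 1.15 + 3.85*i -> [1.15, 5.0, 8.85, 12.7, 16.55]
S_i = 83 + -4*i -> [83, 79, 75, 71, 67]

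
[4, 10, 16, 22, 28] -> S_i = 4 + 6*i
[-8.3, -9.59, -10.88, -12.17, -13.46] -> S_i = -8.30 + -1.29*i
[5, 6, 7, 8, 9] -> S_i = 5 + 1*i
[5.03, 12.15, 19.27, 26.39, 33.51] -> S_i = 5.03 + 7.12*i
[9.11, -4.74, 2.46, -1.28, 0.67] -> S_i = 9.11*(-0.52)^i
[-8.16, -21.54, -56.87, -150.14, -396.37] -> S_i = -8.16*2.64^i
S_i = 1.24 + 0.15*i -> [1.24, 1.39, 1.54, 1.69, 1.84]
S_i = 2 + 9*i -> [2, 11, 20, 29, 38]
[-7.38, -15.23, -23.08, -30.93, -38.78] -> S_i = -7.38 + -7.85*i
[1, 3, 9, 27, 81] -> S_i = 1*3^i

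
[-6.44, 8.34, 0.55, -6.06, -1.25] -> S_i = Random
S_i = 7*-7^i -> [7, -49, 343, -2401, 16807]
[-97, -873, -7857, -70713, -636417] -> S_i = -97*9^i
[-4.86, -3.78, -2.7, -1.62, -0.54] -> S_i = -4.86 + 1.08*i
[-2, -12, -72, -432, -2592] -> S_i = -2*6^i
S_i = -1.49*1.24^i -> [-1.49, -1.85, -2.29, -2.84, -3.52]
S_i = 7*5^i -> [7, 35, 175, 875, 4375]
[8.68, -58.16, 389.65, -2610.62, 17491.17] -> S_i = 8.68*(-6.70)^i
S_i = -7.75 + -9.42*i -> [-7.75, -17.17, -26.59, -36.01, -45.43]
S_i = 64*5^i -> [64, 320, 1600, 8000, 40000]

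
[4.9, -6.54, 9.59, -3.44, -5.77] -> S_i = Random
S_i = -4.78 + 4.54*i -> [-4.78, -0.24, 4.3, 8.84, 13.38]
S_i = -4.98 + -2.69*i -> [-4.98, -7.67, -10.36, -13.05, -15.74]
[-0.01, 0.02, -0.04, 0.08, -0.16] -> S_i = -0.01*(-1.99)^i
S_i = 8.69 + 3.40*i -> [8.69, 12.09, 15.49, 18.89, 22.29]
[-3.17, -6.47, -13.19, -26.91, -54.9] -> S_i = -3.17*2.04^i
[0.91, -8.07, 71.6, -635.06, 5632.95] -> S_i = 0.91*(-8.87)^i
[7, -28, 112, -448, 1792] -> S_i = 7*-4^i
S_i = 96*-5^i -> [96, -480, 2400, -12000, 60000]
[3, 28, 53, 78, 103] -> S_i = 3 + 25*i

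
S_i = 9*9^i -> [9, 81, 729, 6561, 59049]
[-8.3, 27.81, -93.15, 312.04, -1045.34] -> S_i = -8.30*(-3.35)^i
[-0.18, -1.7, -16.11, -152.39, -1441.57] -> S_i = -0.18*9.46^i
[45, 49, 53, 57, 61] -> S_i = 45 + 4*i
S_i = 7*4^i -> [7, 28, 112, 448, 1792]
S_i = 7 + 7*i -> [7, 14, 21, 28, 35]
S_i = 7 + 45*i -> [7, 52, 97, 142, 187]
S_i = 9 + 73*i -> [9, 82, 155, 228, 301]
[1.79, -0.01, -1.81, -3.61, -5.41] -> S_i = 1.79 + -1.80*i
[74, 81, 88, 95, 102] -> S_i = 74 + 7*i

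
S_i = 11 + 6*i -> [11, 17, 23, 29, 35]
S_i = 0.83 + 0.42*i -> [0.83, 1.25, 1.67, 2.09, 2.51]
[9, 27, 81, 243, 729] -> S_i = 9*3^i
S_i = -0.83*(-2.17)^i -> [-0.83, 1.8, -3.91, 8.48, -18.4]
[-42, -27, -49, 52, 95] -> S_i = Random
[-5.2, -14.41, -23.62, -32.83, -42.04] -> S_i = -5.20 + -9.21*i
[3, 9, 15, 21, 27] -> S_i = 3 + 6*i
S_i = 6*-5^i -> [6, -30, 150, -750, 3750]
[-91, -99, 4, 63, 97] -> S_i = Random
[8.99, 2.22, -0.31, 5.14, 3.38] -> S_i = Random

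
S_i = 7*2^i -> [7, 14, 28, 56, 112]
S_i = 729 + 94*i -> [729, 823, 917, 1011, 1105]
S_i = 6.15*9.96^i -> [6.15, 61.25, 610.09, 6076.49, 60521.89]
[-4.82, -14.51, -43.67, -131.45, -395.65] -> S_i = -4.82*3.01^i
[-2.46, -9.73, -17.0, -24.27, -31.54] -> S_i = -2.46 + -7.27*i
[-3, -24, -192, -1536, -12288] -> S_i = -3*8^i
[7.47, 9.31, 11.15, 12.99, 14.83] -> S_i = 7.47 + 1.84*i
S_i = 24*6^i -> [24, 144, 864, 5184, 31104]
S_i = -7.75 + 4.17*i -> [-7.75, -3.58, 0.59, 4.76, 8.93]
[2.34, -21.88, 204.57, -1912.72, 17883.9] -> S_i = 2.34*(-9.35)^i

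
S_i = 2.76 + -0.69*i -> [2.76, 2.07, 1.38, 0.69, 0.0]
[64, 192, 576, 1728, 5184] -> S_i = 64*3^i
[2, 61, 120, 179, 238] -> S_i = 2 + 59*i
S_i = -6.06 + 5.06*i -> [-6.06, -1.0, 4.06, 9.12, 14.18]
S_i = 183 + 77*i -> [183, 260, 337, 414, 491]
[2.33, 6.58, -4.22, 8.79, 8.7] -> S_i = Random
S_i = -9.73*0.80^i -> [-9.73, -7.78, -6.23, -4.98, -3.99]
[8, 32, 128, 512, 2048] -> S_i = 8*4^i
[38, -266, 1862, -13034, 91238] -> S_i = 38*-7^i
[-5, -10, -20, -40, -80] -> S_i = -5*2^i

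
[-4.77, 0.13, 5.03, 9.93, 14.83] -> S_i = -4.77 + 4.90*i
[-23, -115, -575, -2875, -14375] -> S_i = -23*5^i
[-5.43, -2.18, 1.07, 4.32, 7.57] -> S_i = -5.43 + 3.25*i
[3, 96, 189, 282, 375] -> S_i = 3 + 93*i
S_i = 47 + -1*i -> [47, 46, 45, 44, 43]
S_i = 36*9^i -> [36, 324, 2916, 26244, 236196]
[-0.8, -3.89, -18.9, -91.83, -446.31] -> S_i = -0.80*4.86^i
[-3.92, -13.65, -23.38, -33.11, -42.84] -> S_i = -3.92 + -9.73*i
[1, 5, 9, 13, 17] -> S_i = 1 + 4*i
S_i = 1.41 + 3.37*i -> [1.41, 4.78, 8.15, 11.52, 14.89]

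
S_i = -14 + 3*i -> [-14, -11, -8, -5, -2]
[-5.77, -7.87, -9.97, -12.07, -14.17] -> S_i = -5.77 + -2.10*i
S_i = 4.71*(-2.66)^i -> [4.71, -12.53, 33.33, -88.65, 235.8]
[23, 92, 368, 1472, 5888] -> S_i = 23*4^i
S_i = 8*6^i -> [8, 48, 288, 1728, 10368]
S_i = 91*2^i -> [91, 182, 364, 728, 1456]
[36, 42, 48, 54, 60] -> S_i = 36 + 6*i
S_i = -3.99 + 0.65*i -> [-3.99, -3.34, -2.69, -2.04, -1.39]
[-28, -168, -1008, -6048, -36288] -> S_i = -28*6^i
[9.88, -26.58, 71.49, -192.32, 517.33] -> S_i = 9.88*(-2.69)^i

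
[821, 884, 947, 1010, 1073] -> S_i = 821 + 63*i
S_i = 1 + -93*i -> [1, -92, -185, -278, -371]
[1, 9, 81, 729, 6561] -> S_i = 1*9^i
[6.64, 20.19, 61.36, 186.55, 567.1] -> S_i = 6.64*3.04^i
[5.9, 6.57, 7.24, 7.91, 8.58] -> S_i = 5.90 + 0.67*i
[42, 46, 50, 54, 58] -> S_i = 42 + 4*i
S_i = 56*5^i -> [56, 280, 1400, 7000, 35000]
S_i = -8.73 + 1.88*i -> [-8.73, -6.85, -4.97, -3.09, -1.21]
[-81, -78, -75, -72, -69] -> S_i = -81 + 3*i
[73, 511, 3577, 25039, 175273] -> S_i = 73*7^i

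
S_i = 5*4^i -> [5, 20, 80, 320, 1280]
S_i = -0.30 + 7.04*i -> [-0.3, 6.74, 13.78, 20.82, 27.86]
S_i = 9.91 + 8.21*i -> [9.91, 18.12, 26.33, 34.54, 42.75]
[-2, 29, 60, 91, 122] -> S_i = -2 + 31*i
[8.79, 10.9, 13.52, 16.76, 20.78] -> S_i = 8.79*1.24^i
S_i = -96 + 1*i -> [-96, -95, -94, -93, -92]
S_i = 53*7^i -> [53, 371, 2597, 18179, 127253]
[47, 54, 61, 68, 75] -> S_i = 47 + 7*i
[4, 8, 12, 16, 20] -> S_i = 4 + 4*i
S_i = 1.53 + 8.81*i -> [1.53, 10.34, 19.15, 27.96, 36.77]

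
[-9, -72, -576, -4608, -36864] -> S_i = -9*8^i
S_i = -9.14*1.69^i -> [-9.14, -15.45, -26.1, -44.12, -74.56]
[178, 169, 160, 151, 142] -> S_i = 178 + -9*i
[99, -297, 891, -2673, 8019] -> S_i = 99*-3^i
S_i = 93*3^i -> [93, 279, 837, 2511, 7533]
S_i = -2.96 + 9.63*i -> [-2.96, 6.67, 16.3, 25.93, 35.56]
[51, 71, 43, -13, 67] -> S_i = Random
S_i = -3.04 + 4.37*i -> [-3.04, 1.33, 5.7, 10.07, 14.44]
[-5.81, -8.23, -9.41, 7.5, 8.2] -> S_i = Random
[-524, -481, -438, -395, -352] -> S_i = -524 + 43*i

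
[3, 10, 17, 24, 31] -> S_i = 3 + 7*i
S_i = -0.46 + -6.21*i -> [-0.46, -6.67, -12.88, -19.09, -25.3]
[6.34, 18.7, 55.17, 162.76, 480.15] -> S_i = 6.34*2.95^i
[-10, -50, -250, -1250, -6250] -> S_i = -10*5^i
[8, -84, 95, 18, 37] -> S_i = Random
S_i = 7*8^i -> [7, 56, 448, 3584, 28672]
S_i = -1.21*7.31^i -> [-1.21, -8.85, -64.66, -472.65, -3455.05]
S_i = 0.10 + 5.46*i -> [0.1, 5.56, 11.02, 16.48, 21.94]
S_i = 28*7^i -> [28, 196, 1372, 9604, 67228]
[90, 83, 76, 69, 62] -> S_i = 90 + -7*i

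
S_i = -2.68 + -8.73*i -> [-2.68, -11.41, -20.14, -28.87, -37.6]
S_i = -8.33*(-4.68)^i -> [-8.33, 38.98, -182.45, 853.85, -3996.03]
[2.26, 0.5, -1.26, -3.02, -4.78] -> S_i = 2.26 + -1.76*i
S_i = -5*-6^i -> [-5, 30, -180, 1080, -6480]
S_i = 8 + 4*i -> [8, 12, 16, 20, 24]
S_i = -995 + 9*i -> [-995, -986, -977, -968, -959]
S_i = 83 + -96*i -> [83, -13, -109, -205, -301]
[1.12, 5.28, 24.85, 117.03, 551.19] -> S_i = 1.12*4.71^i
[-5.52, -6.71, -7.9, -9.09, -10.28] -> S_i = -5.52 + -1.19*i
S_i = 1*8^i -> [1, 8, 64, 512, 4096]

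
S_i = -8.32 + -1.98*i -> [-8.32, -10.3, -12.28, -14.26, -16.24]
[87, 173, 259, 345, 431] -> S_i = 87 + 86*i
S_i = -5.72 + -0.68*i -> [-5.72, -6.4, -7.08, -7.76, -8.44]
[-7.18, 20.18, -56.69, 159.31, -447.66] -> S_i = -7.18*(-2.81)^i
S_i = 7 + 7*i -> [7, 14, 21, 28, 35]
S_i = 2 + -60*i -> [2, -58, -118, -178, -238]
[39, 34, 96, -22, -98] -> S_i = Random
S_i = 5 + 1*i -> [5, 6, 7, 8, 9]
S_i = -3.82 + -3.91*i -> [-3.82, -7.73, -11.64, -15.55, -19.46]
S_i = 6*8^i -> [6, 48, 384, 3072, 24576]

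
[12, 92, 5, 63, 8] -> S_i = Random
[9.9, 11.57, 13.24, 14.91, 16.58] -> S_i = 9.90 + 1.67*i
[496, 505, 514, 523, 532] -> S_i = 496 + 9*i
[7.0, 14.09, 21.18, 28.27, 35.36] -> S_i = 7.00 + 7.09*i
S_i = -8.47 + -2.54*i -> [-8.47, -11.01, -13.55, -16.09, -18.63]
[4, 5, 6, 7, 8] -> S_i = 4 + 1*i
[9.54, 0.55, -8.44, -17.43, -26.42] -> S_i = 9.54 + -8.99*i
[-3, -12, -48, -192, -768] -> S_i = -3*4^i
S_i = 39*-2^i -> [39, -78, 156, -312, 624]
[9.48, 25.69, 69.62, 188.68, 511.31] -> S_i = 9.48*2.71^i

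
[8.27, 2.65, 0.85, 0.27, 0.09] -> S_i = 8.27*0.32^i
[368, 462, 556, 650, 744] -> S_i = 368 + 94*i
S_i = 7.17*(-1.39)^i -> [7.17, -9.97, 13.85, -19.26, 26.77]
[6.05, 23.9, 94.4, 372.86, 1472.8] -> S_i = 6.05*3.95^i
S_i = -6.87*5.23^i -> [-6.87, -35.93, -187.91, -982.79, -5140.0]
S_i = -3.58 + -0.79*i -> [-3.58, -4.37, -5.16, -5.95, -6.74]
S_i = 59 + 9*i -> [59, 68, 77, 86, 95]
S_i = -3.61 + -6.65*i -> [-3.61, -10.26, -16.91, -23.56, -30.21]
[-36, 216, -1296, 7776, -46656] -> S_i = -36*-6^i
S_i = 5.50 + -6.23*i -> [5.5, -0.73, -6.96, -13.19, -19.42]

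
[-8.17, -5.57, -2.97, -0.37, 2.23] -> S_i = -8.17 + 2.60*i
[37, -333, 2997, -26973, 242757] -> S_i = 37*-9^i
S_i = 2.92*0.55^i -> [2.92, 1.61, 0.88, 0.49, 0.27]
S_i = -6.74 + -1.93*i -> [-6.74, -8.67, -10.6, -12.53, -14.46]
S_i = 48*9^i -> [48, 432, 3888, 34992, 314928]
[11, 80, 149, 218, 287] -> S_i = 11 + 69*i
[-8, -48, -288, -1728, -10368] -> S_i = -8*6^i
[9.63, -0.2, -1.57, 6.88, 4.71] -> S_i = Random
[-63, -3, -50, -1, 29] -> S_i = Random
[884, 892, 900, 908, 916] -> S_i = 884 + 8*i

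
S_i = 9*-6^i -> [9, -54, 324, -1944, 11664]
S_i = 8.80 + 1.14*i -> [8.8, 9.94, 11.08, 12.22, 13.36]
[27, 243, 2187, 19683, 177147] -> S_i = 27*9^i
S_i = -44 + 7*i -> [-44, -37, -30, -23, -16]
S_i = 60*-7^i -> [60, -420, 2940, -20580, 144060]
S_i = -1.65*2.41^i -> [-1.65, -3.98, -9.58, -23.1, -55.66]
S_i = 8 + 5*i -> [8, 13, 18, 23, 28]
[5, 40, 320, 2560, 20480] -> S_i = 5*8^i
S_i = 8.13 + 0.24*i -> [8.13, 8.37, 8.61, 8.85, 9.09]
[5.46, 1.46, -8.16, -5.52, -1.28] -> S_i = Random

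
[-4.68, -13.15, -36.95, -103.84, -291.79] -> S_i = -4.68*2.81^i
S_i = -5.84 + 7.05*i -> [-5.84, 1.21, 8.26, 15.31, 22.36]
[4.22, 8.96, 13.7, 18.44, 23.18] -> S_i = 4.22 + 4.74*i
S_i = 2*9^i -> [2, 18, 162, 1458, 13122]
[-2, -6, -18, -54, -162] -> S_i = -2*3^i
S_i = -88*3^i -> [-88, -264, -792, -2376, -7128]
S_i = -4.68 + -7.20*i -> [-4.68, -11.88, -19.08, -26.28, -33.48]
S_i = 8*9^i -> [8, 72, 648, 5832, 52488]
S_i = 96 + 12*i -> [96, 108, 120, 132, 144]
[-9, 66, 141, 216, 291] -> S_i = -9 + 75*i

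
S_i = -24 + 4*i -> [-24, -20, -16, -12, -8]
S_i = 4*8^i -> [4, 32, 256, 2048, 16384]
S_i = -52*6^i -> [-52, -312, -1872, -11232, -67392]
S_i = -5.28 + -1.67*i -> [-5.28, -6.95, -8.62, -10.29, -11.96]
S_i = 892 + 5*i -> [892, 897, 902, 907, 912]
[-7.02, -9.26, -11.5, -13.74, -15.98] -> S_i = -7.02 + -2.24*i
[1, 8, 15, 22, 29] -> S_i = 1 + 7*i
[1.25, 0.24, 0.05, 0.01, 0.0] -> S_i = 1.25*0.19^i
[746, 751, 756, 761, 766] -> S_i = 746 + 5*i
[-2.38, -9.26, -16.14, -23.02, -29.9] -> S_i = -2.38 + -6.88*i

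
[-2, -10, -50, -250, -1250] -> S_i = -2*5^i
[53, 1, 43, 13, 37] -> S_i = Random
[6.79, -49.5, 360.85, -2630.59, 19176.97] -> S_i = 6.79*(-7.29)^i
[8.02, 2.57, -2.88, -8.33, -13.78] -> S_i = 8.02 + -5.45*i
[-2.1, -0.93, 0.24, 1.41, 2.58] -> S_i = -2.10 + 1.17*i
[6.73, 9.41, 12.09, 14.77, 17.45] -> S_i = 6.73 + 2.68*i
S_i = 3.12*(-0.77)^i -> [3.12, -2.4, 1.85, -1.42, 1.1]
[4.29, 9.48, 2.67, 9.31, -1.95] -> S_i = Random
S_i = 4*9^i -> [4, 36, 324, 2916, 26244]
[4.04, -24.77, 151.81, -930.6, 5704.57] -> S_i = 4.04*(-6.13)^i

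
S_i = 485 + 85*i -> [485, 570, 655, 740, 825]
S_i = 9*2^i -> [9, 18, 36, 72, 144]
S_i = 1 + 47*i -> [1, 48, 95, 142, 189]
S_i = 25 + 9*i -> [25, 34, 43, 52, 61]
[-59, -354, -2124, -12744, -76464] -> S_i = -59*6^i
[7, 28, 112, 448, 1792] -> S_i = 7*4^i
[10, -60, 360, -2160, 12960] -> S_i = 10*-6^i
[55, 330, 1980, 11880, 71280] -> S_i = 55*6^i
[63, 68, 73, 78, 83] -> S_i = 63 + 5*i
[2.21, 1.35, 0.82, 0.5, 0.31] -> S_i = 2.21*0.61^i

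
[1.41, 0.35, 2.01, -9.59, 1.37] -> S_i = Random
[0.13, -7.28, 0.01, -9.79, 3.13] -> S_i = Random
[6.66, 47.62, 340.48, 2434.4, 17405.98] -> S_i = 6.66*7.15^i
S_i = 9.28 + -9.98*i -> [9.28, -0.7, -10.68, -20.66, -30.64]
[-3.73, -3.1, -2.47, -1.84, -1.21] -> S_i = -3.73 + 0.63*i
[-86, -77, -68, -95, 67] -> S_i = Random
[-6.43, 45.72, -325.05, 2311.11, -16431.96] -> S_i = -6.43*(-7.11)^i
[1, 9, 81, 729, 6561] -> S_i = 1*9^i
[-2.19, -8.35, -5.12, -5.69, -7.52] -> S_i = Random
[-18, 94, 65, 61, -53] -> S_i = Random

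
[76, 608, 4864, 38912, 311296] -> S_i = 76*8^i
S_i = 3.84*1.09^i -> [3.84, 4.19, 4.56, 4.97, 5.42]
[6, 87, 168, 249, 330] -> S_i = 6 + 81*i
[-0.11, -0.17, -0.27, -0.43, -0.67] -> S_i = -0.11*1.57^i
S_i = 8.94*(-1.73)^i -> [8.94, -15.47, 26.76, -46.29, 80.08]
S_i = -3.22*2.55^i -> [-3.22, -8.21, -20.94, -53.39, -136.15]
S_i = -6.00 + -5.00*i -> [-6.0, -11.0, -16.0, -21.0, -26.0]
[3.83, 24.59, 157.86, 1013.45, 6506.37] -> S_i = 3.83*6.42^i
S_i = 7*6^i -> [7, 42, 252, 1512, 9072]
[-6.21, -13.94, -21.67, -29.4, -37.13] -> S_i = -6.21 + -7.73*i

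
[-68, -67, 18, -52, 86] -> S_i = Random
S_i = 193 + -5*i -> [193, 188, 183, 178, 173]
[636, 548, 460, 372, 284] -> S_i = 636 + -88*i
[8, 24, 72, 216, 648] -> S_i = 8*3^i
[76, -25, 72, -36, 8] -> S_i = Random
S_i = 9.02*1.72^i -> [9.02, 15.51, 26.68, 45.9, 78.94]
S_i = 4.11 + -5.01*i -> [4.11, -0.9, -5.91, -10.92, -15.93]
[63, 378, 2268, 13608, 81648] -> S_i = 63*6^i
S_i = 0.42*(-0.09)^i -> [0.42, -0.04, 0.0, -0.0, 0.0]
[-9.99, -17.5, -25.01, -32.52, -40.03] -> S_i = -9.99 + -7.51*i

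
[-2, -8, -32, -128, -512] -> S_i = -2*4^i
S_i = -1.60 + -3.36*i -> [-1.6, -4.96, -8.32, -11.68, -15.04]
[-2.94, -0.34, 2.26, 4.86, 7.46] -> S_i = -2.94 + 2.60*i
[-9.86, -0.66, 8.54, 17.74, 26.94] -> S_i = -9.86 + 9.20*i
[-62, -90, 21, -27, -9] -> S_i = Random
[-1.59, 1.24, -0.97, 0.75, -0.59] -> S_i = -1.59*(-0.78)^i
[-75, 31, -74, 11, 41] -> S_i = Random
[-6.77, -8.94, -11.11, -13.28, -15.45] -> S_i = -6.77 + -2.17*i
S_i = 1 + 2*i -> [1, 3, 5, 7, 9]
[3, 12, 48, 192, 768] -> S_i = 3*4^i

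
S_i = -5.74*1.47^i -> [-5.74, -8.44, -12.4, -18.23, -26.8]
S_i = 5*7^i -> [5, 35, 245, 1715, 12005]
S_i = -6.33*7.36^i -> [-6.33, -46.59, -342.89, -2523.7, -18574.41]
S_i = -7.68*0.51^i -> [-7.68, -3.92, -2.0, -1.02, -0.52]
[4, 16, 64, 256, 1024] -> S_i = 4*4^i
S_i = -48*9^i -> [-48, -432, -3888, -34992, -314928]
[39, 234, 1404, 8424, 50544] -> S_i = 39*6^i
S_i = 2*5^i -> [2, 10, 50, 250, 1250]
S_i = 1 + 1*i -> [1, 2, 3, 4, 5]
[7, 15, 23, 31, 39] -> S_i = 7 + 8*i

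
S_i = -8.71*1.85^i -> [-8.71, -16.11, -29.81, -55.15, -102.02]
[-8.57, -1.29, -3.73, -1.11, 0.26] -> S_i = Random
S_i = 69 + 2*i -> [69, 71, 73, 75, 77]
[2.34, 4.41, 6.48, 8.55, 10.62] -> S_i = 2.34 + 2.07*i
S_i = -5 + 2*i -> [-5, -3, -1, 1, 3]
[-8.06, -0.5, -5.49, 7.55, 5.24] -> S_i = Random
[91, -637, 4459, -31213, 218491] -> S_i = 91*-7^i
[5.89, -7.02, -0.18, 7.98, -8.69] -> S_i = Random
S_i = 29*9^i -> [29, 261, 2349, 21141, 190269]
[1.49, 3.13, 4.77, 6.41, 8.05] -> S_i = 1.49 + 1.64*i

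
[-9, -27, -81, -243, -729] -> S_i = -9*3^i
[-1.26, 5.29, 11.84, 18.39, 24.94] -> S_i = -1.26 + 6.55*i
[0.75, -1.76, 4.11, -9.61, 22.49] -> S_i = 0.75*(-2.34)^i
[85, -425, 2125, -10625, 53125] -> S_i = 85*-5^i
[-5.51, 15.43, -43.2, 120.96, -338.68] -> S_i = -5.51*(-2.80)^i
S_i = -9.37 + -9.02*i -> [-9.37, -18.39, -27.41, -36.43, -45.45]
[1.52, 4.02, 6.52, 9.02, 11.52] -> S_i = 1.52 + 2.50*i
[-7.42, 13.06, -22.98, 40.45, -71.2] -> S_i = -7.42*(-1.76)^i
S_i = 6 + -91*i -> [6, -85, -176, -267, -358]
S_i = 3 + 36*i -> [3, 39, 75, 111, 147]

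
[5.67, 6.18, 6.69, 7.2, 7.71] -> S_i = 5.67 + 0.51*i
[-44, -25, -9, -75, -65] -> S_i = Random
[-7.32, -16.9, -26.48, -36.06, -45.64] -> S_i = -7.32 + -9.58*i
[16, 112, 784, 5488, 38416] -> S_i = 16*7^i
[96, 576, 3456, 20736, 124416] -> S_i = 96*6^i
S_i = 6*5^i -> [6, 30, 150, 750, 3750]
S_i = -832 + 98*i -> [-832, -734, -636, -538, -440]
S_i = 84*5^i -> [84, 420, 2100, 10500, 52500]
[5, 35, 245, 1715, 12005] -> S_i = 5*7^i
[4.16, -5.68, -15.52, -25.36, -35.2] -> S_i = 4.16 + -9.84*i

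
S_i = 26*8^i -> [26, 208, 1664, 13312, 106496]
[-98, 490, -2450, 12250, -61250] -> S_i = -98*-5^i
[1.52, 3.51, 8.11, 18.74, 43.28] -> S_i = 1.52*2.31^i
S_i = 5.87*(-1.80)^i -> [5.87, -10.57, 19.02, -34.23, 61.62]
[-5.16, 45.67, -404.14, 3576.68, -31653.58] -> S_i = -5.16*(-8.85)^i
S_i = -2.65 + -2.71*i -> [-2.65, -5.36, -8.07, -10.78, -13.49]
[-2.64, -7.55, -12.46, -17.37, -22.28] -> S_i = -2.64 + -4.91*i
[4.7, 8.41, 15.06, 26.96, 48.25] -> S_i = 4.70*1.79^i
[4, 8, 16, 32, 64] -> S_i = 4*2^i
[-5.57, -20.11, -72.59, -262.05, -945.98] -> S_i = -5.57*3.61^i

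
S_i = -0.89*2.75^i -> [-0.89, -2.45, -6.73, -18.51, -50.9]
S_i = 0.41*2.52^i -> [0.41, 1.03, 2.6, 6.56, 16.53]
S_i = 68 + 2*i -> [68, 70, 72, 74, 76]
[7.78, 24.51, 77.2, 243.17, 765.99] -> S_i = 7.78*3.15^i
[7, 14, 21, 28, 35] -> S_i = 7 + 7*i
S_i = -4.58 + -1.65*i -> [-4.58, -6.23, -7.88, -9.53, -11.18]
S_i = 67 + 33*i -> [67, 100, 133, 166, 199]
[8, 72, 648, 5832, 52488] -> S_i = 8*9^i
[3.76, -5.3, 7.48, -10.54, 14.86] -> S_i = 3.76*(-1.41)^i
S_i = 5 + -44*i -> [5, -39, -83, -127, -171]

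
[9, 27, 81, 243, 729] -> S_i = 9*3^i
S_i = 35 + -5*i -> [35, 30, 25, 20, 15]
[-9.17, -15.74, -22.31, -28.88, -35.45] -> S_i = -9.17 + -6.57*i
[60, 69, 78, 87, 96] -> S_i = 60 + 9*i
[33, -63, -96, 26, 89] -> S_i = Random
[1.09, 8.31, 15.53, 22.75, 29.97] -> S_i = 1.09 + 7.22*i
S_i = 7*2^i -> [7, 14, 28, 56, 112]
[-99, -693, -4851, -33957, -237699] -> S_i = -99*7^i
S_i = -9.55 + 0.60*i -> [-9.55, -8.95, -8.35, -7.75, -7.15]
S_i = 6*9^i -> [6, 54, 486, 4374, 39366]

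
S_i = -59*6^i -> [-59, -354, -2124, -12744, -76464]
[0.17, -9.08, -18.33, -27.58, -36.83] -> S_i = 0.17 + -9.25*i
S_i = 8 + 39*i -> [8, 47, 86, 125, 164]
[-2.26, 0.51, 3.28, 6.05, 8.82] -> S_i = -2.26 + 2.77*i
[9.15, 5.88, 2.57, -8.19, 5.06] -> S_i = Random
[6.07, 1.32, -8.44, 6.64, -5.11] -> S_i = Random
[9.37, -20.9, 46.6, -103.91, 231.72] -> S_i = 9.37*(-2.23)^i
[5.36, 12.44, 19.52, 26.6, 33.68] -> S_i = 5.36 + 7.08*i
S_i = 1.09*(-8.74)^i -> [1.09, -9.53, 83.26, -727.71, 6360.22]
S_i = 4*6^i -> [4, 24, 144, 864, 5184]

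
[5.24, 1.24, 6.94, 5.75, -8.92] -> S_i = Random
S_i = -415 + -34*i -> [-415, -449, -483, -517, -551]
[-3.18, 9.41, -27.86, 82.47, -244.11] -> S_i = -3.18*(-2.96)^i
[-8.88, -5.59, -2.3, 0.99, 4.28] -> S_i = -8.88 + 3.29*i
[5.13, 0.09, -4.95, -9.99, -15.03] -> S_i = 5.13 + -5.04*i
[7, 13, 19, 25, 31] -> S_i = 7 + 6*i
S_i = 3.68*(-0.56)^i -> [3.68, -2.06, 1.15, -0.65, 0.36]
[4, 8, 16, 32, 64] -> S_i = 4*2^i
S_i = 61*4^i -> [61, 244, 976, 3904, 15616]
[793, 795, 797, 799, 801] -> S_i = 793 + 2*i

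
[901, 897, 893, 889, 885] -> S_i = 901 + -4*i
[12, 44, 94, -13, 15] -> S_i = Random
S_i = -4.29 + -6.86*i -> [-4.29, -11.15, -18.01, -24.87, -31.73]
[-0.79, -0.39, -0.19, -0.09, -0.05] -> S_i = -0.79*0.49^i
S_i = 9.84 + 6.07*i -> [9.84, 15.91, 21.98, 28.05, 34.12]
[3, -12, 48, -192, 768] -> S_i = 3*-4^i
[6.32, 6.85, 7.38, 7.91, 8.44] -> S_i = 6.32 + 0.53*i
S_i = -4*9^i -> [-4, -36, -324, -2916, -26244]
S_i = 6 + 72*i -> [6, 78, 150, 222, 294]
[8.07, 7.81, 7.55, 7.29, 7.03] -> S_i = 8.07 + -0.26*i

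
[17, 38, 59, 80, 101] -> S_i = 17 + 21*i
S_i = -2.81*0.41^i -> [-2.81, -1.15, -0.47, -0.19, -0.08]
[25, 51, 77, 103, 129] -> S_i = 25 + 26*i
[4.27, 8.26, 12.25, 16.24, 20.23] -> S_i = 4.27 + 3.99*i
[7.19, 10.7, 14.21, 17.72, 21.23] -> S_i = 7.19 + 3.51*i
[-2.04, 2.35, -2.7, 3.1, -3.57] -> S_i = -2.04*(-1.15)^i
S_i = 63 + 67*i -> [63, 130, 197, 264, 331]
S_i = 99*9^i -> [99, 891, 8019, 72171, 649539]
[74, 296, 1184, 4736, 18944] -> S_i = 74*4^i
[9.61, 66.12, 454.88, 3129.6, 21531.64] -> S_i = 9.61*6.88^i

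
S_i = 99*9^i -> [99, 891, 8019, 72171, 649539]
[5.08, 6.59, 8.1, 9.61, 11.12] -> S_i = 5.08 + 1.51*i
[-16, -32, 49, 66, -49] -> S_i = Random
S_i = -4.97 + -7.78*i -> [-4.97, -12.75, -20.53, -28.31, -36.09]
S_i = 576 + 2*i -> [576, 578, 580, 582, 584]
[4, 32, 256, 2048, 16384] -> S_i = 4*8^i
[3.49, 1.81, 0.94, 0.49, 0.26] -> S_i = 3.49*0.52^i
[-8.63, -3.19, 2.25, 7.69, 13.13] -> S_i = -8.63 + 5.44*i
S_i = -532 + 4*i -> [-532, -528, -524, -520, -516]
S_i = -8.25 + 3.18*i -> [-8.25, -5.07, -1.89, 1.29, 4.47]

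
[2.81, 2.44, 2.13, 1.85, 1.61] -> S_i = 2.81*0.87^i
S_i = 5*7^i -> [5, 35, 245, 1715, 12005]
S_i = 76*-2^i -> [76, -152, 304, -608, 1216]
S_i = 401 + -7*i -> [401, 394, 387, 380, 373]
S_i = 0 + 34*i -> [0, 34, 68, 102, 136]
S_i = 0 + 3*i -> [0, 3, 6, 9, 12]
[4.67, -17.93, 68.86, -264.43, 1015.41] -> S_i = 4.67*(-3.84)^i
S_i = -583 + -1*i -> [-583, -584, -585, -586, -587]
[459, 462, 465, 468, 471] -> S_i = 459 + 3*i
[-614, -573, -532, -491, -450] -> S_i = -614 + 41*i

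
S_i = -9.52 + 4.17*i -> [-9.52, -5.35, -1.18, 2.99, 7.16]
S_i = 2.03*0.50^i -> [2.03, 1.01, 0.51, 0.25, 0.13]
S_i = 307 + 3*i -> [307, 310, 313, 316, 319]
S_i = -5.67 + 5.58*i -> [-5.67, -0.09, 5.49, 11.07, 16.65]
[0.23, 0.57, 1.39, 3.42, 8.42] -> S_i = 0.23*2.46^i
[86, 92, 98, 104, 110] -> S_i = 86 + 6*i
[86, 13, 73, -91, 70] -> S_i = Random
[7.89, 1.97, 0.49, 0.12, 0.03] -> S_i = 7.89*0.25^i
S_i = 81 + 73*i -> [81, 154, 227, 300, 373]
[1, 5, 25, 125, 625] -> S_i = 1*5^i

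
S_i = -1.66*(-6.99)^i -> [-1.66, 11.6, -81.11, 566.94, -3962.93]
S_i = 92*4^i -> [92, 368, 1472, 5888, 23552]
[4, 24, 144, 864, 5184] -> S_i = 4*6^i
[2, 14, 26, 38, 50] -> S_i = 2 + 12*i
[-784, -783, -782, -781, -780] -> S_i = -784 + 1*i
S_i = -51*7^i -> [-51, -357, -2499, -17493, -122451]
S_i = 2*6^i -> [2, 12, 72, 432, 2592]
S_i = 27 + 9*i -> [27, 36, 45, 54, 63]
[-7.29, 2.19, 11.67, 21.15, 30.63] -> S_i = -7.29 + 9.48*i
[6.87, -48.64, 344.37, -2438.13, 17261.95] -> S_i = 6.87*(-7.08)^i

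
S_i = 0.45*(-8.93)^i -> [0.45, -4.02, 35.89, -320.45, 2861.66]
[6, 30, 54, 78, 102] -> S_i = 6 + 24*i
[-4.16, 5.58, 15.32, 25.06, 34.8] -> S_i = -4.16 + 9.74*i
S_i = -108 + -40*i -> [-108, -148, -188, -228, -268]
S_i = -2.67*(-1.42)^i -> [-2.67, 3.79, -5.38, 7.64, -10.86]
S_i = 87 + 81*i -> [87, 168, 249, 330, 411]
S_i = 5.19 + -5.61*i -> [5.19, -0.42, -6.03, -11.64, -17.25]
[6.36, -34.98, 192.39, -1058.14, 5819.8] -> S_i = 6.36*(-5.50)^i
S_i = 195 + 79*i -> [195, 274, 353, 432, 511]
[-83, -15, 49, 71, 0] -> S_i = Random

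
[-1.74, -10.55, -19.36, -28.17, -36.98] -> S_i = -1.74 + -8.81*i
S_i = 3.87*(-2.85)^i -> [3.87, -11.03, 31.43, -89.59, 255.32]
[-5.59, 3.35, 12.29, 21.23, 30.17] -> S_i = -5.59 + 8.94*i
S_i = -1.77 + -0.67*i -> [-1.77, -2.44, -3.11, -3.78, -4.45]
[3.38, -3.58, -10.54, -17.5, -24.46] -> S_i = 3.38 + -6.96*i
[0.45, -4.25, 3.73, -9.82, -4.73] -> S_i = Random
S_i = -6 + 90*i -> [-6, 84, 174, 264, 354]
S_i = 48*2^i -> [48, 96, 192, 384, 768]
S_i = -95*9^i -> [-95, -855, -7695, -69255, -623295]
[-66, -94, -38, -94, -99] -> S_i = Random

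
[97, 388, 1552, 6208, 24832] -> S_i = 97*4^i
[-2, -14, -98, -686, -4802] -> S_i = -2*7^i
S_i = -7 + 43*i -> [-7, 36, 79, 122, 165]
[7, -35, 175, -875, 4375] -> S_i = 7*-5^i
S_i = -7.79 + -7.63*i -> [-7.79, -15.42, -23.05, -30.68, -38.31]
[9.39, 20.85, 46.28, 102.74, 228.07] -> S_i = 9.39*2.22^i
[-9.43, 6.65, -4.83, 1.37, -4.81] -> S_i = Random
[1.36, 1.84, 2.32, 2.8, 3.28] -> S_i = 1.36 + 0.48*i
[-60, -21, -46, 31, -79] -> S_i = Random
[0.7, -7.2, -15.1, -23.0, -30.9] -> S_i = 0.70 + -7.90*i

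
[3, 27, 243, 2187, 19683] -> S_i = 3*9^i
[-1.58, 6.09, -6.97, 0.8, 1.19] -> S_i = Random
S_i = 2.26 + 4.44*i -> [2.26, 6.7, 11.14, 15.58, 20.02]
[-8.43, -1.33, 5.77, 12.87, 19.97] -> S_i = -8.43 + 7.10*i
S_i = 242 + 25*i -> [242, 267, 292, 317, 342]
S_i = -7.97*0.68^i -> [-7.97, -5.42, -3.69, -2.51, -1.7]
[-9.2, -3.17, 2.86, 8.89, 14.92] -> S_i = -9.20 + 6.03*i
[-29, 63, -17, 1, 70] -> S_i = Random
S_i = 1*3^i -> [1, 3, 9, 27, 81]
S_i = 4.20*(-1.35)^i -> [4.2, -5.67, 7.65, -10.33, 13.95]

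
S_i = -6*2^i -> [-6, -12, -24, -48, -96]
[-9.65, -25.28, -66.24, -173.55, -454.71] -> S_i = -9.65*2.62^i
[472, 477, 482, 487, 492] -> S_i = 472 + 5*i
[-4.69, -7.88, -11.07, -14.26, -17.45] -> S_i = -4.69 + -3.19*i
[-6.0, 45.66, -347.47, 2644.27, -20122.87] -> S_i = -6.00*(-7.61)^i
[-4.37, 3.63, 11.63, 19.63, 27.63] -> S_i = -4.37 + 8.00*i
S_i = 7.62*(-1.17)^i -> [7.62, -8.92, 10.43, -12.2, 14.28]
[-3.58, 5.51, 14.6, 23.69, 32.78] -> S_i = -3.58 + 9.09*i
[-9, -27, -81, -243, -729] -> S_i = -9*3^i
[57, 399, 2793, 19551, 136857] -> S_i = 57*7^i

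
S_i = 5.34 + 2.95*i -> [5.34, 8.29, 11.24, 14.19, 17.14]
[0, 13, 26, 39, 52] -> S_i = 0 + 13*i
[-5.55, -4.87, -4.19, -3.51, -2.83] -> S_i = -5.55 + 0.68*i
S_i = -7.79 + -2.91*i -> [-7.79, -10.7, -13.61, -16.52, -19.43]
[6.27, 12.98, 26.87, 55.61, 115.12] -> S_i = 6.27*2.07^i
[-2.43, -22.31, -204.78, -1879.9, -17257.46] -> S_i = -2.43*9.18^i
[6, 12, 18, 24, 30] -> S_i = 6 + 6*i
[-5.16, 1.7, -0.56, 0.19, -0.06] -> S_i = -5.16*(-0.33)^i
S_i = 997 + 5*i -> [997, 1002, 1007, 1012, 1017]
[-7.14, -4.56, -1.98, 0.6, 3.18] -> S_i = -7.14 + 2.58*i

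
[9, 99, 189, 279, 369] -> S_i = 9 + 90*i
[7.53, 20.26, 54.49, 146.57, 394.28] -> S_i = 7.53*2.69^i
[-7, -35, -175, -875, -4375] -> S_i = -7*5^i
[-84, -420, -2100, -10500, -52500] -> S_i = -84*5^i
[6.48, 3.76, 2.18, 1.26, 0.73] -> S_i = 6.48*0.58^i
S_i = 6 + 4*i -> [6, 10, 14, 18, 22]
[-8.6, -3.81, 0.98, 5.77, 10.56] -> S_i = -8.60 + 4.79*i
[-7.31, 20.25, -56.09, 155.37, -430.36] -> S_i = -7.31*(-2.77)^i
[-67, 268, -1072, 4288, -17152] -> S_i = -67*-4^i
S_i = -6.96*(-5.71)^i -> [-6.96, 39.74, -226.92, 1295.74, -7398.67]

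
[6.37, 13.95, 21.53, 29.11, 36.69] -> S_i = 6.37 + 7.58*i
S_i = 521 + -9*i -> [521, 512, 503, 494, 485]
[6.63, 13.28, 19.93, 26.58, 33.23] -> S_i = 6.63 + 6.65*i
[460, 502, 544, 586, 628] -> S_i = 460 + 42*i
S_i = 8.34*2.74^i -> [8.34, 22.85, 62.61, 171.56, 470.08]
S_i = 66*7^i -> [66, 462, 3234, 22638, 158466]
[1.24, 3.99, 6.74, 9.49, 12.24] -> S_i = 1.24 + 2.75*i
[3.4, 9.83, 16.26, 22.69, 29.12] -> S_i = 3.40 + 6.43*i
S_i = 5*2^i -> [5, 10, 20, 40, 80]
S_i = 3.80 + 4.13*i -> [3.8, 7.93, 12.06, 16.19, 20.32]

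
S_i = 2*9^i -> [2, 18, 162, 1458, 13122]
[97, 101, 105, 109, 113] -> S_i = 97 + 4*i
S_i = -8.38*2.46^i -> [-8.38, -20.61, -50.71, -124.75, -306.89]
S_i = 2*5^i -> [2, 10, 50, 250, 1250]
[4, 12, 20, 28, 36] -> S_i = 4 + 8*i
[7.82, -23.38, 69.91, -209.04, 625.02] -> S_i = 7.82*(-2.99)^i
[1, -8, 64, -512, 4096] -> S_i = 1*-8^i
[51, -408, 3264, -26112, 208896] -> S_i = 51*-8^i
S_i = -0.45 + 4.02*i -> [-0.45, 3.57, 7.59, 11.61, 15.63]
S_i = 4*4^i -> [4, 16, 64, 256, 1024]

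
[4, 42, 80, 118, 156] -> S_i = 4 + 38*i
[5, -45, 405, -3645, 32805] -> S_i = 5*-9^i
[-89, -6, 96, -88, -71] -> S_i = Random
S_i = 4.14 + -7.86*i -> [4.14, -3.72, -11.58, -19.44, -27.3]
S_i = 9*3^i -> [9, 27, 81, 243, 729]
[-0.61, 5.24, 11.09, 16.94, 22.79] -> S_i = -0.61 + 5.85*i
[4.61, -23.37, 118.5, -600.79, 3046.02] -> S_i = 4.61*(-5.07)^i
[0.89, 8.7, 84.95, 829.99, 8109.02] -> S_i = 0.89*9.77^i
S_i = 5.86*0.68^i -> [5.86, 3.98, 2.71, 1.84, 1.25]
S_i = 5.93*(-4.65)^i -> [5.93, -27.57, 128.22, -596.23, 2772.47]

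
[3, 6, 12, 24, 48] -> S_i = 3*2^i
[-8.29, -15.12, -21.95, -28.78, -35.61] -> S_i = -8.29 + -6.83*i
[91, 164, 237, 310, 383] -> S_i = 91 + 73*i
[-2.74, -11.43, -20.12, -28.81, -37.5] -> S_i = -2.74 + -8.69*i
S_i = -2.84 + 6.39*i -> [-2.84, 3.55, 9.94, 16.33, 22.72]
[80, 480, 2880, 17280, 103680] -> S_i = 80*6^i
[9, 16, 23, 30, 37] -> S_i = 9 + 7*i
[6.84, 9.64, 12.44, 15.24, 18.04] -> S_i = 6.84 + 2.80*i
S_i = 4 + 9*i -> [4, 13, 22, 31, 40]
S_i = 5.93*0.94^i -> [5.93, 5.57, 5.24, 4.93, 4.63]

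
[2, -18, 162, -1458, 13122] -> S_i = 2*-9^i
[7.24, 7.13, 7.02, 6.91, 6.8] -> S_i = 7.24 + -0.11*i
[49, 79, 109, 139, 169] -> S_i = 49 + 30*i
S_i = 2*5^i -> [2, 10, 50, 250, 1250]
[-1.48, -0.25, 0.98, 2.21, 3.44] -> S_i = -1.48 + 1.23*i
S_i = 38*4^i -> [38, 152, 608, 2432, 9728]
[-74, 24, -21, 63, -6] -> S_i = Random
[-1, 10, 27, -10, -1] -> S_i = Random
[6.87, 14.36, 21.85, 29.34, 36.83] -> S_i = 6.87 + 7.49*i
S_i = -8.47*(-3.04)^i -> [-8.47, 25.75, -78.28, 237.96, -723.4]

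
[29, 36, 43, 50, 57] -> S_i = 29 + 7*i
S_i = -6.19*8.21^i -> [-6.19, -50.82, -417.23, -3425.47, -28123.11]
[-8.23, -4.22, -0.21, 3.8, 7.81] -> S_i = -8.23 + 4.01*i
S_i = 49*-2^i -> [49, -98, 196, -392, 784]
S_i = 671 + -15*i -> [671, 656, 641, 626, 611]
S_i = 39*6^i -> [39, 234, 1404, 8424, 50544]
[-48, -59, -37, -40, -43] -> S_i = Random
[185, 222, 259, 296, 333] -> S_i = 185 + 37*i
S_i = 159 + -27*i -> [159, 132, 105, 78, 51]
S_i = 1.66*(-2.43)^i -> [1.66, -4.03, 9.8, -23.82, 57.88]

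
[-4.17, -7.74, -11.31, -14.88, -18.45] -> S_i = -4.17 + -3.57*i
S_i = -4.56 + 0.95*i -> [-4.56, -3.61, -2.66, -1.71, -0.76]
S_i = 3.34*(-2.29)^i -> [3.34, -7.65, 17.52, -40.11, 91.85]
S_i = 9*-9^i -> [9, -81, 729, -6561, 59049]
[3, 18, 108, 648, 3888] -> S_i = 3*6^i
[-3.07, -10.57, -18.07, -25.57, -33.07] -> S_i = -3.07 + -7.50*i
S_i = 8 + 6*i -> [8, 14, 20, 26, 32]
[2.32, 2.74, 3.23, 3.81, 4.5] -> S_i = 2.32*1.18^i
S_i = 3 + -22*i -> [3, -19, -41, -63, -85]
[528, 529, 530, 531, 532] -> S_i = 528 + 1*i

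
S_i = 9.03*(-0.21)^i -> [9.03, -1.9, 0.4, -0.08, 0.02]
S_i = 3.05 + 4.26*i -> [3.05, 7.31, 11.57, 15.83, 20.09]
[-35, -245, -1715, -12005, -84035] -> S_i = -35*7^i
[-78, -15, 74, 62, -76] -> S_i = Random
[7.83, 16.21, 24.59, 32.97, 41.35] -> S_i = 7.83 + 8.38*i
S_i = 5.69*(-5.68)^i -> [5.69, -32.32, 183.57, -1042.69, 5922.51]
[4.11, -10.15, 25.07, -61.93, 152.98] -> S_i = 4.11*(-2.47)^i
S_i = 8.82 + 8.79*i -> [8.82, 17.61, 26.4, 35.19, 43.98]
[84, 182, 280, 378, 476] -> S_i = 84 + 98*i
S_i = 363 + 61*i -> [363, 424, 485, 546, 607]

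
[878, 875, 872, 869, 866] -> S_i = 878 + -3*i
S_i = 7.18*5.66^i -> [7.18, 40.64, 230.02, 1301.89, 7368.69]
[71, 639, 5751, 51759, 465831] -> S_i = 71*9^i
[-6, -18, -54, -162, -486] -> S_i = -6*3^i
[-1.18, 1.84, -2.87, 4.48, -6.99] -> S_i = -1.18*(-1.56)^i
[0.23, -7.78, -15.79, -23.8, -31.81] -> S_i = 0.23 + -8.01*i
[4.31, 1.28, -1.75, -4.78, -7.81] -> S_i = 4.31 + -3.03*i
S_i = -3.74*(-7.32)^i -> [-3.74, 27.38, -200.4, 1466.91, -10737.82]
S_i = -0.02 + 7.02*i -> [-0.02, 7.0, 14.02, 21.04, 28.06]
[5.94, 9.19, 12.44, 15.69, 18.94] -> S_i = 5.94 + 3.25*i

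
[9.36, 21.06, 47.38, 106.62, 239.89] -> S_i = 9.36*2.25^i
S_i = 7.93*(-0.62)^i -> [7.93, -4.92, 3.05, -1.89, 1.17]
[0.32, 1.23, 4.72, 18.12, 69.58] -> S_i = 0.32*3.84^i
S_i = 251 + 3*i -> [251, 254, 257, 260, 263]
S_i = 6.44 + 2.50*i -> [6.44, 8.94, 11.44, 13.94, 16.44]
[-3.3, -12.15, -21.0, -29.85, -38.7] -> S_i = -3.30 + -8.85*i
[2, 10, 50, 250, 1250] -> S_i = 2*5^i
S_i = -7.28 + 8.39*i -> [-7.28, 1.11, 9.5, 17.89, 26.28]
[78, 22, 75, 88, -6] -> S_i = Random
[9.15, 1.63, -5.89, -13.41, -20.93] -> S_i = 9.15 + -7.52*i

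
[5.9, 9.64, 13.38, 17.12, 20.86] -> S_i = 5.90 + 3.74*i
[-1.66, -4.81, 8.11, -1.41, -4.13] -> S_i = Random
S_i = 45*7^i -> [45, 315, 2205, 15435, 108045]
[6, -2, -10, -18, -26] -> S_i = 6 + -8*i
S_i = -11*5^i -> [-11, -55, -275, -1375, -6875]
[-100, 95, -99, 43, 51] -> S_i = Random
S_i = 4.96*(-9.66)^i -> [4.96, -47.91, 462.85, -4471.09, 43190.69]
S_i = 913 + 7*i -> [913, 920, 927, 934, 941]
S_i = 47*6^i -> [47, 282, 1692, 10152, 60912]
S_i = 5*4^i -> [5, 20, 80, 320, 1280]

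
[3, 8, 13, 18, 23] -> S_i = 3 + 5*i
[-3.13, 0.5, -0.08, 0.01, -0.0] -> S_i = -3.13*(-0.16)^i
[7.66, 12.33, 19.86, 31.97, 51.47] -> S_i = 7.66*1.61^i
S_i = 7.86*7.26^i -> [7.86, 57.06, 414.28, 3007.69, 21835.8]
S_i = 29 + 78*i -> [29, 107, 185, 263, 341]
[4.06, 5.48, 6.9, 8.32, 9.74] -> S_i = 4.06 + 1.42*i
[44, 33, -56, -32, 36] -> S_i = Random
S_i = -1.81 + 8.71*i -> [-1.81, 6.9, 15.61, 24.32, 33.03]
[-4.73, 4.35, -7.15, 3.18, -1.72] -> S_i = Random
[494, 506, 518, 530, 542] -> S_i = 494 + 12*i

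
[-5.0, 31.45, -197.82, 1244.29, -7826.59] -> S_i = -5.00*(-6.29)^i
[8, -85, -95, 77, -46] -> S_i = Random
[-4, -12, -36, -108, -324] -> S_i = -4*3^i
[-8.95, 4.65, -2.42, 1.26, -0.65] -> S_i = -8.95*(-0.52)^i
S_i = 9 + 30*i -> [9, 39, 69, 99, 129]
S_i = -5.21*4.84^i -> [-5.21, -25.22, -122.05, -590.71, -2859.03]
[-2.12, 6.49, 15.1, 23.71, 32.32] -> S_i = -2.12 + 8.61*i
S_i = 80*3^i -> [80, 240, 720, 2160, 6480]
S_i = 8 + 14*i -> [8, 22, 36, 50, 64]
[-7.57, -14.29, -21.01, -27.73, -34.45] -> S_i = -7.57 + -6.72*i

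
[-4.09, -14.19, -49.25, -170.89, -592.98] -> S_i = -4.09*3.47^i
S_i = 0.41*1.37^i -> [0.41, 0.56, 0.77, 1.05, 1.44]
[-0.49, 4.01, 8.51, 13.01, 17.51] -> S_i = -0.49 + 4.50*i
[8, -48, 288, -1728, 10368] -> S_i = 8*-6^i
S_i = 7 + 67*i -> [7, 74, 141, 208, 275]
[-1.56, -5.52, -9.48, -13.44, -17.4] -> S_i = -1.56 + -3.96*i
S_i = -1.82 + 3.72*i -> [-1.82, 1.9, 5.62, 9.34, 13.06]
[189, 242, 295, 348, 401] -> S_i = 189 + 53*i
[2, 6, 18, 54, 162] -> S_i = 2*3^i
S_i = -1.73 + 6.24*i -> [-1.73, 4.51, 10.75, 16.99, 23.23]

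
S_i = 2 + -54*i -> [2, -52, -106, -160, -214]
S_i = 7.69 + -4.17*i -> [7.69, 3.52, -0.65, -4.82, -8.99]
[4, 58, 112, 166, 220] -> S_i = 4 + 54*i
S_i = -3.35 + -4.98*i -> [-3.35, -8.33, -13.31, -18.29, -23.27]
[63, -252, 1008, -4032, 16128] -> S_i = 63*-4^i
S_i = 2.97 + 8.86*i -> [2.97, 11.83, 20.69, 29.55, 38.41]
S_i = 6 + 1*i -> [6, 7, 8, 9, 10]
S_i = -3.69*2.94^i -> [-3.69, -10.85, -31.89, -93.77, -275.69]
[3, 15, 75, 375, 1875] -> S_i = 3*5^i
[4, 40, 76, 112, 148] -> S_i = 4 + 36*i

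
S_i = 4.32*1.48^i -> [4.32, 6.39, 9.46, 14.0, 20.73]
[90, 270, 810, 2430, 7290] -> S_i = 90*3^i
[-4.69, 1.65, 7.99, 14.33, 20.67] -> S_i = -4.69 + 6.34*i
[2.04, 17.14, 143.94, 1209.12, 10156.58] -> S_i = 2.04*8.40^i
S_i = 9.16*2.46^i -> [9.16, 22.53, 55.43, 136.36, 335.46]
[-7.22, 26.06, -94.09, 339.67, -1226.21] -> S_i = -7.22*(-3.61)^i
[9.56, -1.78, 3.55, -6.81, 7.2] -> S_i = Random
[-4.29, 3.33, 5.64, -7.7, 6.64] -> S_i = Random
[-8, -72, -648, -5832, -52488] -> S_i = -8*9^i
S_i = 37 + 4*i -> [37, 41, 45, 49, 53]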